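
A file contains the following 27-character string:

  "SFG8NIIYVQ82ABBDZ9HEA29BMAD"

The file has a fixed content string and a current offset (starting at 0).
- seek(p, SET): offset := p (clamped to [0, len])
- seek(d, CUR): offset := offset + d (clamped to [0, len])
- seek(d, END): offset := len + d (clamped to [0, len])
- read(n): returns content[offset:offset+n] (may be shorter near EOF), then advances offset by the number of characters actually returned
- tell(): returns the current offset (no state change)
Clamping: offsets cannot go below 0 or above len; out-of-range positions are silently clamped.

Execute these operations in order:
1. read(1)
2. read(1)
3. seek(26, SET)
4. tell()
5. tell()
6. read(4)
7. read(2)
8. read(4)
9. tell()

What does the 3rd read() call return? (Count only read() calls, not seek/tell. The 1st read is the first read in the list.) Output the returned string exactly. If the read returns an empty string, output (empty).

Answer: D

Derivation:
After 1 (read(1)): returned 'S', offset=1
After 2 (read(1)): returned 'F', offset=2
After 3 (seek(26, SET)): offset=26
After 4 (tell()): offset=26
After 5 (tell()): offset=26
After 6 (read(4)): returned 'D', offset=27
After 7 (read(2)): returned '', offset=27
After 8 (read(4)): returned '', offset=27
After 9 (tell()): offset=27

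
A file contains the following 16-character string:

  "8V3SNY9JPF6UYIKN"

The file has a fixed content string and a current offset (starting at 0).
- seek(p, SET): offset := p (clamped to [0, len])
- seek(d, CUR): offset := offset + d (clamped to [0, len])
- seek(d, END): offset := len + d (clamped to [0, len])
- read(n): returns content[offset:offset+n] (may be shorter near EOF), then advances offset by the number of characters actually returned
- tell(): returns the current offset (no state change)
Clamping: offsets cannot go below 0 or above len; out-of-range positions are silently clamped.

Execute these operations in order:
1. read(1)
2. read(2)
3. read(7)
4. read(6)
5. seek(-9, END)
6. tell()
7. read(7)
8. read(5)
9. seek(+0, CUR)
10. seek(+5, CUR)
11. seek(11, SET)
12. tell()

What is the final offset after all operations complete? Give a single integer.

After 1 (read(1)): returned '8', offset=1
After 2 (read(2)): returned 'V3', offset=3
After 3 (read(7)): returned 'SNY9JPF', offset=10
After 4 (read(6)): returned '6UYIKN', offset=16
After 5 (seek(-9, END)): offset=7
After 6 (tell()): offset=7
After 7 (read(7)): returned 'JPF6UYI', offset=14
After 8 (read(5)): returned 'KN', offset=16
After 9 (seek(+0, CUR)): offset=16
After 10 (seek(+5, CUR)): offset=16
After 11 (seek(11, SET)): offset=11
After 12 (tell()): offset=11

Answer: 11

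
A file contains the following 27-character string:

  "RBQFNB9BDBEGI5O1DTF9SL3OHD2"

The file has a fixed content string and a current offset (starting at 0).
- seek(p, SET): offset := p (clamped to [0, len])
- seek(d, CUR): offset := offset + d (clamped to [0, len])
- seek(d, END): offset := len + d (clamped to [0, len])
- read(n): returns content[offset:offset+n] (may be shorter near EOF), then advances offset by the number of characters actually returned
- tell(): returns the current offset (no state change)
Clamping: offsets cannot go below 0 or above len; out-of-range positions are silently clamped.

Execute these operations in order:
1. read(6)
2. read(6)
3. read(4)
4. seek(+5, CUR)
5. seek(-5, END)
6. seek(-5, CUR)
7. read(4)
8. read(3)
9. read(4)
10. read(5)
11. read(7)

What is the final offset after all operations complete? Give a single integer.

Answer: 27

Derivation:
After 1 (read(6)): returned 'RBQFNB', offset=6
After 2 (read(6)): returned '9BDBEG', offset=12
After 3 (read(4)): returned 'I5O1', offset=16
After 4 (seek(+5, CUR)): offset=21
After 5 (seek(-5, END)): offset=22
After 6 (seek(-5, CUR)): offset=17
After 7 (read(4)): returned 'TF9S', offset=21
After 8 (read(3)): returned 'L3O', offset=24
After 9 (read(4)): returned 'HD2', offset=27
After 10 (read(5)): returned '', offset=27
After 11 (read(7)): returned '', offset=27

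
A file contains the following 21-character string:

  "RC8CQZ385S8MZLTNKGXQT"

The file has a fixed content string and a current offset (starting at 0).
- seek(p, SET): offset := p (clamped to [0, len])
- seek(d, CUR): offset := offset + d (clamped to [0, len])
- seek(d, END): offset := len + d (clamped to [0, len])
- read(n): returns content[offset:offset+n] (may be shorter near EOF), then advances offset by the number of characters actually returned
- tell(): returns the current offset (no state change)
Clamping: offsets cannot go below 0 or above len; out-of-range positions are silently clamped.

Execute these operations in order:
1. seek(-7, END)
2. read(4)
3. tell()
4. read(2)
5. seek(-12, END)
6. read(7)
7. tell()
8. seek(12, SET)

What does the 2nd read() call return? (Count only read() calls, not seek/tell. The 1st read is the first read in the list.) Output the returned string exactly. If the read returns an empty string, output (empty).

After 1 (seek(-7, END)): offset=14
After 2 (read(4)): returned 'TNKG', offset=18
After 3 (tell()): offset=18
After 4 (read(2)): returned 'XQ', offset=20
After 5 (seek(-12, END)): offset=9
After 6 (read(7)): returned 'S8MZLTN', offset=16
After 7 (tell()): offset=16
After 8 (seek(12, SET)): offset=12

Answer: XQ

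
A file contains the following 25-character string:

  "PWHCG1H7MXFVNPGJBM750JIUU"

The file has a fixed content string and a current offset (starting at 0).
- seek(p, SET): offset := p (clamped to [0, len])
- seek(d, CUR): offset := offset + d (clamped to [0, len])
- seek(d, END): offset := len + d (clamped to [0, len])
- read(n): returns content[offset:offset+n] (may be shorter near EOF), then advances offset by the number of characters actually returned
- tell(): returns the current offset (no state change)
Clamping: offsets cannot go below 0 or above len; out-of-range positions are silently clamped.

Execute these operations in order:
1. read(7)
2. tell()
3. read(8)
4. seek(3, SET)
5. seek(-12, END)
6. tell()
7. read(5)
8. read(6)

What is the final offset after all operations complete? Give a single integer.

After 1 (read(7)): returned 'PWHCG1H', offset=7
After 2 (tell()): offset=7
After 3 (read(8)): returned '7MXFVNPG', offset=15
After 4 (seek(3, SET)): offset=3
After 5 (seek(-12, END)): offset=13
After 6 (tell()): offset=13
After 7 (read(5)): returned 'PGJBM', offset=18
After 8 (read(6)): returned '750JIU', offset=24

Answer: 24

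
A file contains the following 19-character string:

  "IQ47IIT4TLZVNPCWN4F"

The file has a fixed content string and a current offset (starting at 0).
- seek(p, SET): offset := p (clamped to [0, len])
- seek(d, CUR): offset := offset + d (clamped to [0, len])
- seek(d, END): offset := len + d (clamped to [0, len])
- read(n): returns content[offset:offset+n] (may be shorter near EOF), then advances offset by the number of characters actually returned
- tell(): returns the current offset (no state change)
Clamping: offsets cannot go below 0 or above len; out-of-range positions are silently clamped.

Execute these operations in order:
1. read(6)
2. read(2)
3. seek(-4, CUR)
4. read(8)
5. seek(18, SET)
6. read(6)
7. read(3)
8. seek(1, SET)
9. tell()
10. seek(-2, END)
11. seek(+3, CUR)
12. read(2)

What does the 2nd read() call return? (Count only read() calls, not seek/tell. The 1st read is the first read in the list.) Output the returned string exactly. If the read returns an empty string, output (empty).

After 1 (read(6)): returned 'IQ47II', offset=6
After 2 (read(2)): returned 'T4', offset=8
After 3 (seek(-4, CUR)): offset=4
After 4 (read(8)): returned 'IIT4TLZV', offset=12
After 5 (seek(18, SET)): offset=18
After 6 (read(6)): returned 'F', offset=19
After 7 (read(3)): returned '', offset=19
After 8 (seek(1, SET)): offset=1
After 9 (tell()): offset=1
After 10 (seek(-2, END)): offset=17
After 11 (seek(+3, CUR)): offset=19
After 12 (read(2)): returned '', offset=19

Answer: T4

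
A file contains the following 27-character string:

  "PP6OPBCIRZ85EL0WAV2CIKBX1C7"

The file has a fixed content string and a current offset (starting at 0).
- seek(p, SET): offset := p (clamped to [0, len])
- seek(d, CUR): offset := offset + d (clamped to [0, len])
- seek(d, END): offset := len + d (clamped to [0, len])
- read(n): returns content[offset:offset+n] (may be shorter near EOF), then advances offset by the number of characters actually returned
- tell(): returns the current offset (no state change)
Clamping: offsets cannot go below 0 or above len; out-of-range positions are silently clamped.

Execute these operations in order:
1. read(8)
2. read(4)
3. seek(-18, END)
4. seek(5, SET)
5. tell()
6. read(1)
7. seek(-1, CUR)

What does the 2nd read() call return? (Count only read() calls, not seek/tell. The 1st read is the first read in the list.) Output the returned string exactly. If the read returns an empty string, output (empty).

Answer: RZ85

Derivation:
After 1 (read(8)): returned 'PP6OPBCI', offset=8
After 2 (read(4)): returned 'RZ85', offset=12
After 3 (seek(-18, END)): offset=9
After 4 (seek(5, SET)): offset=5
After 5 (tell()): offset=5
After 6 (read(1)): returned 'B', offset=6
After 7 (seek(-1, CUR)): offset=5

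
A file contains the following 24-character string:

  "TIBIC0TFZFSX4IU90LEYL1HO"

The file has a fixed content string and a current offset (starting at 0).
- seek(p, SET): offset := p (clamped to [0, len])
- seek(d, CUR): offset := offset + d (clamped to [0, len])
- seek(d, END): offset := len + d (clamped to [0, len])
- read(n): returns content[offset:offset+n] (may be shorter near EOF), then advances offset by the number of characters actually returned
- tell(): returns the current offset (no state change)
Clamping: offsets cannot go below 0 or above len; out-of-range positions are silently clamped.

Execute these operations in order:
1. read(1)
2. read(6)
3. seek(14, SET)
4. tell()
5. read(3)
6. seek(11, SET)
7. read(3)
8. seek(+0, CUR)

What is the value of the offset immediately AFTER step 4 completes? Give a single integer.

After 1 (read(1)): returned 'T', offset=1
After 2 (read(6)): returned 'IBIC0T', offset=7
After 3 (seek(14, SET)): offset=14
After 4 (tell()): offset=14

Answer: 14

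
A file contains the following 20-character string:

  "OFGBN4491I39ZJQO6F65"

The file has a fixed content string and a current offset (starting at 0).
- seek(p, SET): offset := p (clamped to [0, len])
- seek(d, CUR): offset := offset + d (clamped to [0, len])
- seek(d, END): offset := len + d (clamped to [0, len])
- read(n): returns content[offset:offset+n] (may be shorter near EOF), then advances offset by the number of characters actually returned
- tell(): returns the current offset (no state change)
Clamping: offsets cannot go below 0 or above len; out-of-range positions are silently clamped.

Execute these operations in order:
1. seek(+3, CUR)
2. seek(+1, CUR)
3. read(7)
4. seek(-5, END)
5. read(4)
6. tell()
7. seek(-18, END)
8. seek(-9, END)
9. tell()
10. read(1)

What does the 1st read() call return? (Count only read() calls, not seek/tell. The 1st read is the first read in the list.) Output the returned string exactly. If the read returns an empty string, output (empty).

After 1 (seek(+3, CUR)): offset=3
After 2 (seek(+1, CUR)): offset=4
After 3 (read(7)): returned 'N4491I3', offset=11
After 4 (seek(-5, END)): offset=15
After 5 (read(4)): returned 'O6F6', offset=19
After 6 (tell()): offset=19
After 7 (seek(-18, END)): offset=2
After 8 (seek(-9, END)): offset=11
After 9 (tell()): offset=11
After 10 (read(1)): returned '9', offset=12

Answer: N4491I3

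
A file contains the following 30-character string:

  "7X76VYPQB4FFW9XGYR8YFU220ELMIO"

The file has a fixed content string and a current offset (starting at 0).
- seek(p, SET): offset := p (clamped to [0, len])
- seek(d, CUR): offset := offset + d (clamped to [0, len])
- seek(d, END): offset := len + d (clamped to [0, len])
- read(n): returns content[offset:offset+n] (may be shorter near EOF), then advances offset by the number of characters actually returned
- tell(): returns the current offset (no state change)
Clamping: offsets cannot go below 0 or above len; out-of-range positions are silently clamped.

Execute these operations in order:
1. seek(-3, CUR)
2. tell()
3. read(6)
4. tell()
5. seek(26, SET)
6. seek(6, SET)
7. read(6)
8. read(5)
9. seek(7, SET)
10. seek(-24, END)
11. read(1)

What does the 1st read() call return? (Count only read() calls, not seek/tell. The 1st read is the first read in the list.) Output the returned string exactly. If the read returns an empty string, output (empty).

Answer: 7X76VY

Derivation:
After 1 (seek(-3, CUR)): offset=0
After 2 (tell()): offset=0
After 3 (read(6)): returned '7X76VY', offset=6
After 4 (tell()): offset=6
After 5 (seek(26, SET)): offset=26
After 6 (seek(6, SET)): offset=6
After 7 (read(6)): returned 'PQB4FF', offset=12
After 8 (read(5)): returned 'W9XGY', offset=17
After 9 (seek(7, SET)): offset=7
After 10 (seek(-24, END)): offset=6
After 11 (read(1)): returned 'P', offset=7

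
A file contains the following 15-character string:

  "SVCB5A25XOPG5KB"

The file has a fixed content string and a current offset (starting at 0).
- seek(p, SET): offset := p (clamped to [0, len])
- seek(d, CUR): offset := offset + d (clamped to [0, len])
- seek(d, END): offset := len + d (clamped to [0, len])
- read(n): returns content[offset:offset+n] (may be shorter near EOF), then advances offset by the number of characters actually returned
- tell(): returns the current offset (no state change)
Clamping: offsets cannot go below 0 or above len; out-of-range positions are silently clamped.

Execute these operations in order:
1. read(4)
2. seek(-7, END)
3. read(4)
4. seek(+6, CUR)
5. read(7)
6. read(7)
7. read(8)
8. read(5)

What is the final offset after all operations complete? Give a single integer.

Answer: 15

Derivation:
After 1 (read(4)): returned 'SVCB', offset=4
After 2 (seek(-7, END)): offset=8
After 3 (read(4)): returned 'XOPG', offset=12
After 4 (seek(+6, CUR)): offset=15
After 5 (read(7)): returned '', offset=15
After 6 (read(7)): returned '', offset=15
After 7 (read(8)): returned '', offset=15
After 8 (read(5)): returned '', offset=15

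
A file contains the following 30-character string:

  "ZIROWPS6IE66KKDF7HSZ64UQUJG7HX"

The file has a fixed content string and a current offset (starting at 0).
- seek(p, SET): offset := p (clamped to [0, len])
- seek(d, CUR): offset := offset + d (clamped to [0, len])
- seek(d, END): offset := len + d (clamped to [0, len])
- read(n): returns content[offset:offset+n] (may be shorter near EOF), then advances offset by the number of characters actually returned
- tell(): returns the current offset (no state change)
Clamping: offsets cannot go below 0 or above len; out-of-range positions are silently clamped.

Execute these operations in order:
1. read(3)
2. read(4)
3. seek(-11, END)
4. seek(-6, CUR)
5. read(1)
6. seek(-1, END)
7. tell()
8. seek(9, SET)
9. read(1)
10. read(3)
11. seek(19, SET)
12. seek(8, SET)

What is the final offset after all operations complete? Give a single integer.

After 1 (read(3)): returned 'ZIR', offset=3
After 2 (read(4)): returned 'OWPS', offset=7
After 3 (seek(-11, END)): offset=19
After 4 (seek(-6, CUR)): offset=13
After 5 (read(1)): returned 'K', offset=14
After 6 (seek(-1, END)): offset=29
After 7 (tell()): offset=29
After 8 (seek(9, SET)): offset=9
After 9 (read(1)): returned 'E', offset=10
After 10 (read(3)): returned '66K', offset=13
After 11 (seek(19, SET)): offset=19
After 12 (seek(8, SET)): offset=8

Answer: 8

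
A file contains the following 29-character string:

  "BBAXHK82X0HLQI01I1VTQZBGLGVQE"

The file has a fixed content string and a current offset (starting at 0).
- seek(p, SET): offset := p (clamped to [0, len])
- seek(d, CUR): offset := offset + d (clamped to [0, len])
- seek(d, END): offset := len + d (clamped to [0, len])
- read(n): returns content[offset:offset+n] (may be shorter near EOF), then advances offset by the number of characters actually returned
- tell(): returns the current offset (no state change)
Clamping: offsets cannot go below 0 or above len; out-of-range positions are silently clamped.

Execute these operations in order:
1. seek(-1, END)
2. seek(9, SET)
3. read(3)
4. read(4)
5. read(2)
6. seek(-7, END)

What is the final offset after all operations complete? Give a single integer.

After 1 (seek(-1, END)): offset=28
After 2 (seek(9, SET)): offset=9
After 3 (read(3)): returned '0HL', offset=12
After 4 (read(4)): returned 'QI01', offset=16
After 5 (read(2)): returned 'I1', offset=18
After 6 (seek(-7, END)): offset=22

Answer: 22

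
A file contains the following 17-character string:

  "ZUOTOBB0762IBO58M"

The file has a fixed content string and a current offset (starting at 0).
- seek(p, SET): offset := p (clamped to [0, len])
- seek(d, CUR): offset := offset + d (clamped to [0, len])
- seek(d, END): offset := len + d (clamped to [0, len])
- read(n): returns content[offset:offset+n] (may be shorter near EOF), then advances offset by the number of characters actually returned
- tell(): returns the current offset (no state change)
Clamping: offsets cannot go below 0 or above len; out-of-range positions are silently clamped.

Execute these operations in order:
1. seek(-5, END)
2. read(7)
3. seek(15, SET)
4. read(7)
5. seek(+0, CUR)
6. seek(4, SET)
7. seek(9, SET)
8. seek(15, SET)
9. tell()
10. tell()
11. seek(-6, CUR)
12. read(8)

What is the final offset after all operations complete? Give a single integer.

After 1 (seek(-5, END)): offset=12
After 2 (read(7)): returned 'BO58M', offset=17
After 3 (seek(15, SET)): offset=15
After 4 (read(7)): returned '8M', offset=17
After 5 (seek(+0, CUR)): offset=17
After 6 (seek(4, SET)): offset=4
After 7 (seek(9, SET)): offset=9
After 8 (seek(15, SET)): offset=15
After 9 (tell()): offset=15
After 10 (tell()): offset=15
After 11 (seek(-6, CUR)): offset=9
After 12 (read(8)): returned '62IBO58M', offset=17

Answer: 17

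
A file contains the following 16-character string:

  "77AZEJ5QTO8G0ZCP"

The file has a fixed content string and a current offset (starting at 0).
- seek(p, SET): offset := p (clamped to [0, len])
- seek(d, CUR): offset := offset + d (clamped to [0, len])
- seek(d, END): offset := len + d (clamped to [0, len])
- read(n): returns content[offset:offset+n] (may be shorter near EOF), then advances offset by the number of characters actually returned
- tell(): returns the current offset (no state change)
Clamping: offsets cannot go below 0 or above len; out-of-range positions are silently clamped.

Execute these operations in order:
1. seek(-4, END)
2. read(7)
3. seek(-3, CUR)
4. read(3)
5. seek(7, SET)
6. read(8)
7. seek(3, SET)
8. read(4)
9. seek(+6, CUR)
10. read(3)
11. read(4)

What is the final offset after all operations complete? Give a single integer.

After 1 (seek(-4, END)): offset=12
After 2 (read(7)): returned '0ZCP', offset=16
After 3 (seek(-3, CUR)): offset=13
After 4 (read(3)): returned 'ZCP', offset=16
After 5 (seek(7, SET)): offset=7
After 6 (read(8)): returned 'QTO8G0ZC', offset=15
After 7 (seek(3, SET)): offset=3
After 8 (read(4)): returned 'ZEJ5', offset=7
After 9 (seek(+6, CUR)): offset=13
After 10 (read(3)): returned 'ZCP', offset=16
After 11 (read(4)): returned '', offset=16

Answer: 16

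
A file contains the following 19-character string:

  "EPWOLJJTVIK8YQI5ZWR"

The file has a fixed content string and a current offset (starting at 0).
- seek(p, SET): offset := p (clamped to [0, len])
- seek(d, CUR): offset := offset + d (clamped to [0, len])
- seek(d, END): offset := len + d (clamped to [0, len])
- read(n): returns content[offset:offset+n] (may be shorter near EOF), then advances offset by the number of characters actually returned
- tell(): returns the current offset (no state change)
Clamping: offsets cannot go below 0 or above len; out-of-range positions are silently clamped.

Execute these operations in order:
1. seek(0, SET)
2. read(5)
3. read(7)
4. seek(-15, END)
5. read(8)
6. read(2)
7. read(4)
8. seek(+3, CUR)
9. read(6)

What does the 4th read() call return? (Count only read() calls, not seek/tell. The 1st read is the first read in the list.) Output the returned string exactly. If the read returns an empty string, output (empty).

Answer: YQ

Derivation:
After 1 (seek(0, SET)): offset=0
After 2 (read(5)): returned 'EPWOL', offset=5
After 3 (read(7)): returned 'JJTVIK8', offset=12
After 4 (seek(-15, END)): offset=4
After 5 (read(8)): returned 'LJJTVIK8', offset=12
After 6 (read(2)): returned 'YQ', offset=14
After 7 (read(4)): returned 'I5ZW', offset=18
After 8 (seek(+3, CUR)): offset=19
After 9 (read(6)): returned '', offset=19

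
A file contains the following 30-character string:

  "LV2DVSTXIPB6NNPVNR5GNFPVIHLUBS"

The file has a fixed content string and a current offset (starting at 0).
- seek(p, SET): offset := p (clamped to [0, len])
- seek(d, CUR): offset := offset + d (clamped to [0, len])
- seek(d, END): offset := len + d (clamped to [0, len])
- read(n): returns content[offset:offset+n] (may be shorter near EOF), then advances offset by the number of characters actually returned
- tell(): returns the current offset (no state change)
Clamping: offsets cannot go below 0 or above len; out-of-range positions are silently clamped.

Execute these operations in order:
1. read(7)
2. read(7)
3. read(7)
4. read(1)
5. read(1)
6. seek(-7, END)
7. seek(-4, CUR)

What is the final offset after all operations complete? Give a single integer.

Answer: 19

Derivation:
After 1 (read(7)): returned 'LV2DVST', offset=7
After 2 (read(7)): returned 'XIPB6NN', offset=14
After 3 (read(7)): returned 'PVNR5GN', offset=21
After 4 (read(1)): returned 'F', offset=22
After 5 (read(1)): returned 'P', offset=23
After 6 (seek(-7, END)): offset=23
After 7 (seek(-4, CUR)): offset=19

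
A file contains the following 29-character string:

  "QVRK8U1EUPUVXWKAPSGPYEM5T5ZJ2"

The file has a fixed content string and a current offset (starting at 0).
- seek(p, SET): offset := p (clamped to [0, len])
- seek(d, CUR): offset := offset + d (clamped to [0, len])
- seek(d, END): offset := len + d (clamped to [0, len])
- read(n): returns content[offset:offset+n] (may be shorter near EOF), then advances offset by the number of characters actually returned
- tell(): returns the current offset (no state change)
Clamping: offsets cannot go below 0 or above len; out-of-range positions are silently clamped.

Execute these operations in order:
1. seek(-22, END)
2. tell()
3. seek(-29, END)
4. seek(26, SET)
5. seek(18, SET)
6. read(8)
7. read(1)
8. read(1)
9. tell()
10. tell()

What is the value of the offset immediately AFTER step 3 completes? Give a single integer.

Answer: 0

Derivation:
After 1 (seek(-22, END)): offset=7
After 2 (tell()): offset=7
After 3 (seek(-29, END)): offset=0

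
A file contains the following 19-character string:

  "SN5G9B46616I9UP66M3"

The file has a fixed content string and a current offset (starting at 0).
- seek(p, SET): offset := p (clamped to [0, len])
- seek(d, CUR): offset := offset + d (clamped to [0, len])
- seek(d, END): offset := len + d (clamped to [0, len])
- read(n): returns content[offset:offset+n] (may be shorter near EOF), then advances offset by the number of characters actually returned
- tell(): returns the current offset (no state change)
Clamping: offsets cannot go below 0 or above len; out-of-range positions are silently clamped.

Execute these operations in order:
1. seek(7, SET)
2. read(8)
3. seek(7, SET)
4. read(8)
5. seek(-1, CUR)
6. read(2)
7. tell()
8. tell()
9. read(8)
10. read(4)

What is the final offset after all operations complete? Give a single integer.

After 1 (seek(7, SET)): offset=7
After 2 (read(8)): returned '6616I9UP', offset=15
After 3 (seek(7, SET)): offset=7
After 4 (read(8)): returned '6616I9UP', offset=15
After 5 (seek(-1, CUR)): offset=14
After 6 (read(2)): returned 'P6', offset=16
After 7 (tell()): offset=16
After 8 (tell()): offset=16
After 9 (read(8)): returned '6M3', offset=19
After 10 (read(4)): returned '', offset=19

Answer: 19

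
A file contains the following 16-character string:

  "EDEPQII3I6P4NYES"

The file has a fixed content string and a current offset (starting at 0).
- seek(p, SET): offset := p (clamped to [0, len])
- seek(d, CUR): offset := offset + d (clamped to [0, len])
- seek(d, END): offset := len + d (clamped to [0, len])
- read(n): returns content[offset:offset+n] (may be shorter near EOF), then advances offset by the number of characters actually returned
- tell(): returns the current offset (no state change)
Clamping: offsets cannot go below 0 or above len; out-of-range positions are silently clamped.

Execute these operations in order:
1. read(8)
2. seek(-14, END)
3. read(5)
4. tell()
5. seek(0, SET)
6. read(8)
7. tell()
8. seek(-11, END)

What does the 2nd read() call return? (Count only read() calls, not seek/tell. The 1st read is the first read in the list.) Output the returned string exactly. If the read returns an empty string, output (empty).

Answer: EPQII

Derivation:
After 1 (read(8)): returned 'EDEPQII3', offset=8
After 2 (seek(-14, END)): offset=2
After 3 (read(5)): returned 'EPQII', offset=7
After 4 (tell()): offset=7
After 5 (seek(0, SET)): offset=0
After 6 (read(8)): returned 'EDEPQII3', offset=8
After 7 (tell()): offset=8
After 8 (seek(-11, END)): offset=5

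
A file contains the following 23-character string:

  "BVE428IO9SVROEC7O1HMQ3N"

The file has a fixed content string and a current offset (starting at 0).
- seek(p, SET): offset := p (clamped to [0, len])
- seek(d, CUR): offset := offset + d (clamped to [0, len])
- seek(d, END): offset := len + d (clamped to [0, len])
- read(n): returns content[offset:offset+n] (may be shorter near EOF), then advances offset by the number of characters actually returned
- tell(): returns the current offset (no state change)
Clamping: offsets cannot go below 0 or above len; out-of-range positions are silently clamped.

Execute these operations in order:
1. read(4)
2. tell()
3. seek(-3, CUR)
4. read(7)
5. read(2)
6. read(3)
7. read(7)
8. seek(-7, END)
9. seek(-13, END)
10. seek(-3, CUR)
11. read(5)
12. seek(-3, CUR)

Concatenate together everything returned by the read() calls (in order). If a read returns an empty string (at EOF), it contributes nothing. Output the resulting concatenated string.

Answer: BVE4VE428IO9SVROEC7O1HMO9SVR

Derivation:
After 1 (read(4)): returned 'BVE4', offset=4
After 2 (tell()): offset=4
After 3 (seek(-3, CUR)): offset=1
After 4 (read(7)): returned 'VE428IO', offset=8
After 5 (read(2)): returned '9S', offset=10
After 6 (read(3)): returned 'VRO', offset=13
After 7 (read(7)): returned 'EC7O1HM', offset=20
After 8 (seek(-7, END)): offset=16
After 9 (seek(-13, END)): offset=10
After 10 (seek(-3, CUR)): offset=7
After 11 (read(5)): returned 'O9SVR', offset=12
After 12 (seek(-3, CUR)): offset=9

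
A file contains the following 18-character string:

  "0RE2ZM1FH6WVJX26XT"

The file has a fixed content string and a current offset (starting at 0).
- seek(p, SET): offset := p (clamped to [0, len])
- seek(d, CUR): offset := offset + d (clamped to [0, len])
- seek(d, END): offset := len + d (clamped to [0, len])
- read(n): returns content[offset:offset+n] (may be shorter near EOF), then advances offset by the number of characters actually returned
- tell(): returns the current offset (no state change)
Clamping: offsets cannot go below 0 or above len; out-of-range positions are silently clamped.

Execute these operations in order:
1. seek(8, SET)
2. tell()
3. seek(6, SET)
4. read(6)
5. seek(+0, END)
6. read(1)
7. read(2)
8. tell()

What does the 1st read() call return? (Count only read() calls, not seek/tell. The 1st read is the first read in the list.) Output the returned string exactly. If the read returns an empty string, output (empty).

Answer: 1FH6WV

Derivation:
After 1 (seek(8, SET)): offset=8
After 2 (tell()): offset=8
After 3 (seek(6, SET)): offset=6
After 4 (read(6)): returned '1FH6WV', offset=12
After 5 (seek(+0, END)): offset=18
After 6 (read(1)): returned '', offset=18
After 7 (read(2)): returned '', offset=18
After 8 (tell()): offset=18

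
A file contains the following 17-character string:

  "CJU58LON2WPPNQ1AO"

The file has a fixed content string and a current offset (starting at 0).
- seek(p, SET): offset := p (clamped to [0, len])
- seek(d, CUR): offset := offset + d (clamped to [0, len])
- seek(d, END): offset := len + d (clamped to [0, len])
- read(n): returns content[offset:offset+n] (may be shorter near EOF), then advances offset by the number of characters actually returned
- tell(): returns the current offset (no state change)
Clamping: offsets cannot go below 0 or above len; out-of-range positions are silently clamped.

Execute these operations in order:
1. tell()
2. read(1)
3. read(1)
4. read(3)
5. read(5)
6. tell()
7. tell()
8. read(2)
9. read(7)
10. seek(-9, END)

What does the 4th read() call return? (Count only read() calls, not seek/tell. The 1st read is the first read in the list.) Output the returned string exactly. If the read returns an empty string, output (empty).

Answer: LON2W

Derivation:
After 1 (tell()): offset=0
After 2 (read(1)): returned 'C', offset=1
After 3 (read(1)): returned 'J', offset=2
After 4 (read(3)): returned 'U58', offset=5
After 5 (read(5)): returned 'LON2W', offset=10
After 6 (tell()): offset=10
After 7 (tell()): offset=10
After 8 (read(2)): returned 'PP', offset=12
After 9 (read(7)): returned 'NQ1AO', offset=17
After 10 (seek(-9, END)): offset=8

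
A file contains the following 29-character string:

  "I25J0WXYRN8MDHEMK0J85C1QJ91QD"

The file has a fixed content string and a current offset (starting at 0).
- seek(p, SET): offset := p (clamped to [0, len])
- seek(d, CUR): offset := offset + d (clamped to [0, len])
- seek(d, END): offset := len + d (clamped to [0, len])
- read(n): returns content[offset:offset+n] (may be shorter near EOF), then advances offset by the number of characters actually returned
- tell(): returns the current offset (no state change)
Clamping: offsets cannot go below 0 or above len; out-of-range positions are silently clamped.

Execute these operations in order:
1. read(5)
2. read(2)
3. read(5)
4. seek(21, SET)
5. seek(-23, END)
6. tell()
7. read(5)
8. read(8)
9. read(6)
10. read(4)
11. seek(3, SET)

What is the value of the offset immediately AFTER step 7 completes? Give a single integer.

After 1 (read(5)): returned 'I25J0', offset=5
After 2 (read(2)): returned 'WX', offset=7
After 3 (read(5)): returned 'YRN8M', offset=12
After 4 (seek(21, SET)): offset=21
After 5 (seek(-23, END)): offset=6
After 6 (tell()): offset=6
After 7 (read(5)): returned 'XYRN8', offset=11

Answer: 11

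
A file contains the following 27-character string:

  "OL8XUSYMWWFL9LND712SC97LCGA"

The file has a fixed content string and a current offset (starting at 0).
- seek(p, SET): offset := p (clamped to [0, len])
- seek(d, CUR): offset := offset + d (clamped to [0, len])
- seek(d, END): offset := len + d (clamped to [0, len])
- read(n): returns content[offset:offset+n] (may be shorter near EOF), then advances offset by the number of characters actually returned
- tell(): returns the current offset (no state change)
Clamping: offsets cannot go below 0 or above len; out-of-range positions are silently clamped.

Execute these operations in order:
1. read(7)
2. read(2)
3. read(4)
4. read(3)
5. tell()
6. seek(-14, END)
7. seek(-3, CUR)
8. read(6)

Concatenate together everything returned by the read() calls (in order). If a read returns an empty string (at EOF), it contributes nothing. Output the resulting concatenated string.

Answer: OL8XUSYMWWFL9LNDFL9LND

Derivation:
After 1 (read(7)): returned 'OL8XUSY', offset=7
After 2 (read(2)): returned 'MW', offset=9
After 3 (read(4)): returned 'WFL9', offset=13
After 4 (read(3)): returned 'LND', offset=16
After 5 (tell()): offset=16
After 6 (seek(-14, END)): offset=13
After 7 (seek(-3, CUR)): offset=10
After 8 (read(6)): returned 'FL9LND', offset=16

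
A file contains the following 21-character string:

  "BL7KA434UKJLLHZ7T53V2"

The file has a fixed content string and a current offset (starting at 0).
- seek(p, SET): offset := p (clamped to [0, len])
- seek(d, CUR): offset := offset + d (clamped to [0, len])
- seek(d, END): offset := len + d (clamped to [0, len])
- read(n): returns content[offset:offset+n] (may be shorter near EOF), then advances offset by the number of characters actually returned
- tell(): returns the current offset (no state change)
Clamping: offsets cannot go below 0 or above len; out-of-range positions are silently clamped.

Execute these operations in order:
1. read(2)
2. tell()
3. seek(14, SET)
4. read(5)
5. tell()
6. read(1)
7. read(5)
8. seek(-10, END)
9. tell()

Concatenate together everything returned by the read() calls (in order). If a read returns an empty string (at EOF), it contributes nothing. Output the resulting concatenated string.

Answer: BLZ7T53V2

Derivation:
After 1 (read(2)): returned 'BL', offset=2
After 2 (tell()): offset=2
After 3 (seek(14, SET)): offset=14
After 4 (read(5)): returned 'Z7T53', offset=19
After 5 (tell()): offset=19
After 6 (read(1)): returned 'V', offset=20
After 7 (read(5)): returned '2', offset=21
After 8 (seek(-10, END)): offset=11
After 9 (tell()): offset=11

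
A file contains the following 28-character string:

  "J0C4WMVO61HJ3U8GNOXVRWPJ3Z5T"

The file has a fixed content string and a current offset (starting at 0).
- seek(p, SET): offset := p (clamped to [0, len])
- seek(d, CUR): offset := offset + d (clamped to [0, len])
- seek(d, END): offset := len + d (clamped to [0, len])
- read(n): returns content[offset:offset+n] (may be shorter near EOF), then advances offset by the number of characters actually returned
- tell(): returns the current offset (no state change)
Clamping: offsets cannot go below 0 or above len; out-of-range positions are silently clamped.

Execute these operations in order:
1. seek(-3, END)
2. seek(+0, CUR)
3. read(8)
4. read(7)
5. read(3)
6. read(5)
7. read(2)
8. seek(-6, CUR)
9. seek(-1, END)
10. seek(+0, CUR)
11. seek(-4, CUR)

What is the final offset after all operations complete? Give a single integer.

After 1 (seek(-3, END)): offset=25
After 2 (seek(+0, CUR)): offset=25
After 3 (read(8)): returned 'Z5T', offset=28
After 4 (read(7)): returned '', offset=28
After 5 (read(3)): returned '', offset=28
After 6 (read(5)): returned '', offset=28
After 7 (read(2)): returned '', offset=28
After 8 (seek(-6, CUR)): offset=22
After 9 (seek(-1, END)): offset=27
After 10 (seek(+0, CUR)): offset=27
After 11 (seek(-4, CUR)): offset=23

Answer: 23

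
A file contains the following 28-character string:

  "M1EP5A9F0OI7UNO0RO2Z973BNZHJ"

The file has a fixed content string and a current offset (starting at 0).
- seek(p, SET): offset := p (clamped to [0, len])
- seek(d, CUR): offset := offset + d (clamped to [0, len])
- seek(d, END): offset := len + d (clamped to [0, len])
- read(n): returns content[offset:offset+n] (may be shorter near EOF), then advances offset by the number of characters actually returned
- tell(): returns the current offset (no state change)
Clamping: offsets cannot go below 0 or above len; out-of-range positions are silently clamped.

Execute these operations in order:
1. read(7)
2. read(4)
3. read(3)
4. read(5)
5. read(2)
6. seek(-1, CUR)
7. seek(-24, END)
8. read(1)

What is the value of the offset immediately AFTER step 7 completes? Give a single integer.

Answer: 4

Derivation:
After 1 (read(7)): returned 'M1EP5A9', offset=7
After 2 (read(4)): returned 'F0OI', offset=11
After 3 (read(3)): returned '7UN', offset=14
After 4 (read(5)): returned 'O0RO2', offset=19
After 5 (read(2)): returned 'Z9', offset=21
After 6 (seek(-1, CUR)): offset=20
After 7 (seek(-24, END)): offset=4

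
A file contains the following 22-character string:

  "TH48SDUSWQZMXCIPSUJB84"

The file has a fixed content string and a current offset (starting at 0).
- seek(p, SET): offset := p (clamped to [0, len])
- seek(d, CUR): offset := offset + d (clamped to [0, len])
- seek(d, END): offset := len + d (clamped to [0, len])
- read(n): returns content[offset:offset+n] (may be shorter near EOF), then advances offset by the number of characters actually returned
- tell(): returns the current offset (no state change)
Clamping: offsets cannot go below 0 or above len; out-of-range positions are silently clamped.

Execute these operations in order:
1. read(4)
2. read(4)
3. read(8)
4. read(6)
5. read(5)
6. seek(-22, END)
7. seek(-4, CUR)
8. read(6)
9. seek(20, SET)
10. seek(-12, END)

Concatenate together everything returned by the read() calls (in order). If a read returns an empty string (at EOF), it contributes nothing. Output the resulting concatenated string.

After 1 (read(4)): returned 'TH48', offset=4
After 2 (read(4)): returned 'SDUS', offset=8
After 3 (read(8)): returned 'WQZMXCIP', offset=16
After 4 (read(6)): returned 'SUJB84', offset=22
After 5 (read(5)): returned '', offset=22
After 6 (seek(-22, END)): offset=0
After 7 (seek(-4, CUR)): offset=0
After 8 (read(6)): returned 'TH48SD', offset=6
After 9 (seek(20, SET)): offset=20
After 10 (seek(-12, END)): offset=10

Answer: TH48SDUSWQZMXCIPSUJB84TH48SD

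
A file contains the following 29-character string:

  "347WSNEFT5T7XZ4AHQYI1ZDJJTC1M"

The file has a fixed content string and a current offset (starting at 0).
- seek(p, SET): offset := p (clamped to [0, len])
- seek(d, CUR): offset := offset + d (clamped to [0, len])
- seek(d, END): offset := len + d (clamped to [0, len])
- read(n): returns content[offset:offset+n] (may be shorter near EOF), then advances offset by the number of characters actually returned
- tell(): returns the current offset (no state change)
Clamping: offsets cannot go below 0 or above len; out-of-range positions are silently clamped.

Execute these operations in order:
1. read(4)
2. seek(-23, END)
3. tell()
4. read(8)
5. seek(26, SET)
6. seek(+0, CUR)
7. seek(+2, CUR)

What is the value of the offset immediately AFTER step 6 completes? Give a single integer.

Answer: 26

Derivation:
After 1 (read(4)): returned '347W', offset=4
After 2 (seek(-23, END)): offset=6
After 3 (tell()): offset=6
After 4 (read(8)): returned 'EFT5T7XZ', offset=14
After 5 (seek(26, SET)): offset=26
After 6 (seek(+0, CUR)): offset=26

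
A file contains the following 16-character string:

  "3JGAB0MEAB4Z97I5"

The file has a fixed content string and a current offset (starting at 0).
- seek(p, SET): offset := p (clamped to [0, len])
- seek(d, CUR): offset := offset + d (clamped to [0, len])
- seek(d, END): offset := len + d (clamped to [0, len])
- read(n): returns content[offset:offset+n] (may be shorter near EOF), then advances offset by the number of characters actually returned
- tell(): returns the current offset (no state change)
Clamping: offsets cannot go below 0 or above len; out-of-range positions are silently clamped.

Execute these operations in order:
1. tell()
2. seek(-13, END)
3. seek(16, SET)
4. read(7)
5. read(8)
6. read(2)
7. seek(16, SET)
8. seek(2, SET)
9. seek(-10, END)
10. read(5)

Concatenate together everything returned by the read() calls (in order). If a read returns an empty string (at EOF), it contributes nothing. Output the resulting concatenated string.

Answer: MEAB4

Derivation:
After 1 (tell()): offset=0
After 2 (seek(-13, END)): offset=3
After 3 (seek(16, SET)): offset=16
After 4 (read(7)): returned '', offset=16
After 5 (read(8)): returned '', offset=16
After 6 (read(2)): returned '', offset=16
After 7 (seek(16, SET)): offset=16
After 8 (seek(2, SET)): offset=2
After 9 (seek(-10, END)): offset=6
After 10 (read(5)): returned 'MEAB4', offset=11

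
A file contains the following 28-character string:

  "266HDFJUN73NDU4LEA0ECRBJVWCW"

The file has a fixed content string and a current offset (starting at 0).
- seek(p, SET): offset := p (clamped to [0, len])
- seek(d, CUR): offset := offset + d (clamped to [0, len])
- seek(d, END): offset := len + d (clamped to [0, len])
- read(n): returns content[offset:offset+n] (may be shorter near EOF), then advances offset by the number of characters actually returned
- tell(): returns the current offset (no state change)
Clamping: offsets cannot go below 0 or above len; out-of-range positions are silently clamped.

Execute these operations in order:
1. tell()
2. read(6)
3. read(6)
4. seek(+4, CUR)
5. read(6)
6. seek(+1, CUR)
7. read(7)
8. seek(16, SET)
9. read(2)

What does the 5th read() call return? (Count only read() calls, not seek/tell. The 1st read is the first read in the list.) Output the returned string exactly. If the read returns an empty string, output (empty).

After 1 (tell()): offset=0
After 2 (read(6)): returned '266HDF', offset=6
After 3 (read(6)): returned 'JUN73N', offset=12
After 4 (seek(+4, CUR)): offset=16
After 5 (read(6)): returned 'EA0ECR', offset=22
After 6 (seek(+1, CUR)): offset=23
After 7 (read(7)): returned 'JVWCW', offset=28
After 8 (seek(16, SET)): offset=16
After 9 (read(2)): returned 'EA', offset=18

Answer: EA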